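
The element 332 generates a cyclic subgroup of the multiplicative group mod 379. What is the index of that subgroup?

2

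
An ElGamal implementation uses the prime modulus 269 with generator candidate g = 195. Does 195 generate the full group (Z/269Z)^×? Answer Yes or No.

Yes

φ(269) = 269 − 1 = 268 = 2^2 · 67.
It suffices to check that the order of 195 is not a proper divisor of 268: compute 195^(268/q) for q ∈ {2, 67}.
195^134 ≡ 268 (mod 269)  [q = 2: ≢ 1 ✓]
195^4 ≡ 70 (mod 269)  [q = 67: ≢ 1 ✓]
Every test exponent gives a nontrivial residue, hence 195 generates the full group.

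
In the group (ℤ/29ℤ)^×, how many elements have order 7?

φ(29) = 29 − 1 = 28 = 2^2 · 7.
In a cyclic group of order 28, there are φ(d) elements of order d for each divisor d of 28, and zero for non-divisors.
7 | 28, and φ(7) = 7 − 1 = 6.

6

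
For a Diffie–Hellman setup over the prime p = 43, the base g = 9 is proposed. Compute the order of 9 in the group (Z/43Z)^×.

By Lagrange's theorem, ord_43(9) divides φ(43) = 43 − 1 = 42 = 2 · 3 · 7.
Divisors of 42: 1, 2, 3, 6, 7, 14, 21, 42.
Compute 9^d (mod 43) for the divisors d until we hit 1:
9^1 ≡ 9
9^2 ≡ 38
9^3 ≡ 41
9^6 ≡ 4
9^7 ≡ 36
9^14 ≡ 6
9^21 ≡ 1
So ord_43(9) = 21.

21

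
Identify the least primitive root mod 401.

φ(401) = 401 − 1 = 400 = 2^4 · 5^2.
g is a primitive root iff g^(400/q) ≢ 1 (mod 401) for each prime q ∈ {2, 5}.
g = 2: 2^200 ≡ 1 — hits 1, so not a primitive root.
g = 3: 3^200 ≡ 400; 3^80 ≡ 72 — none is 1, so 3 is a primitive root.
The smallest primitive root modulo 401 is 3.

3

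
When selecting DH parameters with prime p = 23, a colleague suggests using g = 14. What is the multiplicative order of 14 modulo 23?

22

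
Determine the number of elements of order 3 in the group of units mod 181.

φ(181) = 181 − 1 = 180 = 2^2 · 3^2 · 5.
(Z/181Z)^× is cyclic (|G| = 180); a cyclic group of order m has exactly φ(d) elements of each order d | m, and none otherwise.
3 | 180, and φ(3) = 3 − 1 = 2.

2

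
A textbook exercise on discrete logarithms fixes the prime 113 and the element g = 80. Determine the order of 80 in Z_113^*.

112

ord(80) | φ(113) = 113 − 1 = 112 = 2^4 · 7.
Divisors of 112: 1, 2, 4, 7, 8, 14, 16, 28, 56, 112.
Test each divisor d:
80^1 ≡ 80 (mod 113)
80^2 ≡ 72 (mod 113)
80^4 ≡ 99 (mod 113)
80^7 ≡ 42 (mod 113)
80^8 ≡ 83 (mod 113)
80^14 ≡ 69 (mod 113)
80^16 ≡ 109 (mod 113)
80^28 ≡ 15 (mod 113)
80^56 ≡ 112 (mod 113)
80^112 ≡ 1 (mod 113) ✓
Therefore the multiplicative order of 80 modulo 113 is 112.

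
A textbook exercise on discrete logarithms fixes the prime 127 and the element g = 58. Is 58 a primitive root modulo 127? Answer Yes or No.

φ(127) = 127 − 1 = 126 = 2 · 3^2 · 7.
58 is a primitive root mod 127 iff 58^(φ(127)/q) ≢ 1 for every prime q | φ(127), i.e. q ∈ {2, 3, 7}.
58^63 ≡ 126 (mod 127)  [q = 2: ≢ 1 ✓]
58^42 ≡ 19 (mod 127)  [q = 3: ≢ 1 ✓]
58^18 ≡ 64 (mod 127)  [q = 7: ≢ 1 ✓]
None equal 1, so ord_127(58) = 126: 58 is a primitive root.

Yes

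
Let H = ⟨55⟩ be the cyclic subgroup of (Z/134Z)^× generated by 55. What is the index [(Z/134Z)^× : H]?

By Lagrange's theorem, ord_134(55) divides φ(134) = φ(2)·φ(67) = 1·66 = 66 = 2 · 3 · 11.
Divisors of 66: 1, 2, 3, 6, 11, 22, 33, 66.
Evaluate successive powers at the divisors of 66:
55^1 ≡ 55 (mod 134)
55^2 ≡ 77 (mod 134)
55^3 ≡ 81 (mod 134)
55^6 ≡ 129 (mod 134)
55^11 ≡ 37 (mod 134)
55^22 ≡ 29 (mod 134)
55^33 ≡ 1 (mod 134) ✓
Thus |⟨55⟩| = ord(55) = 33.
The index is φ(134) / ord(55) = 66 / 33 = 2.

2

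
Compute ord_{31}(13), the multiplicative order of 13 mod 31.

30

ord(13) | φ(31) = 31 − 1 = 30 = 2 · 3 · 5.
Divisors of 30: 1, 2, 3, 5, 6, 10, 15, 30.
Test each divisor d:
13^1 ≡ 13 (mod 31)
13^2 ≡ 14 (mod 31)
13^3 ≡ 27 (mod 31)
13^5 ≡ 6 (mod 31)
13^6 ≡ 16 (mod 31)
13^10 ≡ 5 (mod 31)
13^15 ≡ 30 (mod 31)
13^30 ≡ 1 (mod 31) ✓
Therefore the multiplicative order of 13 modulo 31 is 30.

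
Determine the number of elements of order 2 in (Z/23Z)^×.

1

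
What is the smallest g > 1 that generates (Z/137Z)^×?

3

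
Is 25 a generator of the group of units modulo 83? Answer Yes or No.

No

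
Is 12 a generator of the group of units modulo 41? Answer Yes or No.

φ(41) = 41 − 1 = 40 = 2^3 · 5.
An element g generates (Z/41Z)^× iff g^(40/q) ≢ 1 (mod 41) for each prime q ∈ {2, 5}.
12^20 ≡ 40 (mod 41)  [q = 2: ≢ 1 ✓]
12^8 ≡ 18 (mod 41)  [q = 5: ≢ 1 ✓]
All checks pass, so 12 has order 40 and is a primitive root modulo 41.

Yes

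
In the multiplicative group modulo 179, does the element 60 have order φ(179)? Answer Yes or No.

φ(179) = 179 − 1 = 178 = 2 · 89.
Test 60^(178/q) mod 179 for each prime factor q of 178:
60^89 ≡ 1 (mod 179)  [q = 2: ≡ 1 ✗]
60^2 ≡ 20 (mod 179)  [q = 89: ≢ 1 ✓]
Since 60^89 ≡ 1, the order of 60 divides 89 < 178, so 60 is not a primitive root.

No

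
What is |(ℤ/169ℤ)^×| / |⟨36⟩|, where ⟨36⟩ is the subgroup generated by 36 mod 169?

ord(36) | φ(169) = φ(13^2) = 13·(13−1) = 156 = 2^2 · 3 · 13.
Divisors of 156: 1, 2, 3, 4, 6, 12, 13, 26, 39, 52, 78, 156.
Test each divisor d:
36^1 ≡ 36 (mod 169)
36^2 ≡ 113 (mod 169)
36^3 ≡ 12 (mod 169)
36^4 ≡ 94 (mod 169)
36^6 ≡ 144 (mod 169)
36^12 ≡ 118 (mod 169)
36^13 ≡ 23 (mod 169)
36^26 ≡ 22 (mod 169)
36^39 ≡ 168 (mod 169)
36^52 ≡ 146 (mod 169)
36^78 ≡ 1 (mod 169) ✓
So ord_169(36) = 78, hence |⟨36⟩| = 78.
The index is φ(169) / ord(36) = 156 / 78 = 2.

2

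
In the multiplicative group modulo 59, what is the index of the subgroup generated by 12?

2

ord(12) | φ(59) = 59 − 1 = 58 = 2 · 29.
Divisors of 58: 1, 2, 29, 58.
Compute 12^d (mod 59) for the divisors d until we hit 1:
12^1 ≡ 12
12^2 ≡ 26
12^29 ≡ 1
So ord_59(12) = 29, hence |⟨12⟩| = 29.
The index is φ(59) / ord(12) = 58 / 29 = 2.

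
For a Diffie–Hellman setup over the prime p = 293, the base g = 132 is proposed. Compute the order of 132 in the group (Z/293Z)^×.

146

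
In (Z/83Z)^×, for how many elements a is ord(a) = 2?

1

φ(83) = 83 − 1 = 82 = 2 · 41.
(Z/83Z)^× is cyclic (|G| = 82); a cyclic group of order m has exactly φ(d) elements of each order d | m, and none otherwise.
2 | 82, and φ(2) = 2 − 1 = 1.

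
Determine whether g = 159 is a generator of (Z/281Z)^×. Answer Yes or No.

φ(281) = 281 − 1 = 280 = 2^3 · 5 · 7.
An element g generates (Z/281Z)^× iff g^(280/q) ≢ 1 (mod 281) for each prime q ∈ {2, 5, 7}.
159^140 ≡ 280 (mod 281)  [q = 2: ≢ 1 ✓]
159^56 ≡ 86 (mod 281)  [q = 5: ≢ 1 ✓]
159^40 ≡ 249 (mod 281)  [q = 7: ≢ 1 ✓]
None equal 1, so ord_281(159) = 280: 159 is a primitive root.

Yes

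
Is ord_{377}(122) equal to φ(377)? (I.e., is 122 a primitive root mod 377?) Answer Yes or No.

No

377 = 13 · 29 is a product of two distinct odd primes, so (Z/377Z)^× ≅ (Z/13Z)^× × (Z/29Z)^× is not cyclic.
No primitive root modulo 377 exists; in particular 122 is not one.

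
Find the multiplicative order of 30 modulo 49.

3

The order of 30 must divide φ(49) = φ(7^2) = 7·(7−1) = 42 = 2 · 3 · 7.
Divisors of 42: 1, 2, 3, 6, 7, 14, 21, 42.
Compute 30^d (mod 49) for the divisors d until we hit 1:
30^1 ≡ 30 (mod 49)
30^2 ≡ 18 (mod 49)
30^3 ≡ 1 (mod 49) ✓
So ord_49(30) = 3.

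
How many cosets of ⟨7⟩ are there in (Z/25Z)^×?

5

By Lagrange's theorem, ord_25(7) divides φ(25) = φ(5^2) = 5·(5−1) = 20 = 2^2 · 5.
Divisors of 20: 1, 2, 4, 5, 10, 20.
Compute 7^d (mod 25) for the divisors d until we hit 1:
7^1 ≡ 7
7^2 ≡ 24
7^4 ≡ 1
So ord_25(7) = 4, hence |⟨7⟩| = 4.
[(Z/25Z)^× : ⟨7⟩] = 20/4 = 5.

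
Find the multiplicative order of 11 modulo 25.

5

ord(11) | φ(25) = φ(5^2) = 5·(5−1) = 20 = 2^2 · 5.
Divisors of 20: 1, 2, 4, 5, 10, 20.
Evaluate successive powers at the divisors of 20:
11^1 ≡ 11 (mod 25)
11^2 ≡ 21 (mod 25)
11^4 ≡ 16 (mod 25)
11^5 ≡ 1 (mod 25) ✓
Hence ord(11) = 5.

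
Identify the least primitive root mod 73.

φ(73) = 73 − 1 = 72 = 2^3 · 3^2.
g is a primitive root iff g^(72/q) ≢ 1 (mod 73) for each prime q ∈ {2, 3}.
g = 2: 2^36 ≡ 1 — hits 1, so not a primitive root.
g = 3: 3^36 ≡ 1 — hits 1, so not a primitive root.
g = 4: 4^36 ≡ 1 — hits 1, so not a primitive root.
g = 5: 5^36 ≡ 72; 5^24 ≡ 8 — none is 1, so 5 is a primitive root.
Hence the least primitive root of 73 is 5.

5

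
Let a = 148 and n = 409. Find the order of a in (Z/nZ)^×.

136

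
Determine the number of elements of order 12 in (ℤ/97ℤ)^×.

4

φ(97) = 97 − 1 = 96 = 2^5 · 3.
Since (Z/97Z)^× is cyclic of order 96, the number of elements of order d is φ(d) when d | 96 and 0 otherwise.
12 = 2^2 · 3 divides 96, and φ(12) = 4.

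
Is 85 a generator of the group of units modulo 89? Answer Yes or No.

No

φ(89) = 89 − 1 = 88 = 2^3 · 11.
85 is a primitive root mod 89 iff 85^(φ(89)/q) ≢ 1 for every prime q | φ(89), i.e. q ∈ {2, 11}.
85^44 ≡ 1 (mod 89)  [q = 2: ≡ 1 ✗]
85^8 ≡ 32 (mod 89)  [q = 11: ≢ 1 ✓]
85^44 ≡ 1 shows ord(85) | 44, strictly less than φ(89); not a primitive root.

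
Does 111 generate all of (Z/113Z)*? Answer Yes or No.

No

φ(113) = 113 − 1 = 112 = 2^4 · 7.
Test 111^(112/q) mod 113 for each prime factor q of 112:
111^56 ≡ 1 (mod 113)  [q = 2: ≡ 1 ✗]
111^16 ≡ 109 (mod 113)  [q = 7: ≢ 1 ✓]
111^56 ≡ 1 shows ord(111) | 56, strictly less than φ(113); not a primitive root.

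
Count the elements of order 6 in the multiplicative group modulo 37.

2

φ(37) = 37 − 1 = 36 = 2^2 · 3^2.
Since (Z/37Z)^× is cyclic of order 36, the number of elements of order d is φ(d) when d | 36 and 0 otherwise.
6 = 2 · 3 divides 36, and φ(6) = 2.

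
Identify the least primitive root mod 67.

2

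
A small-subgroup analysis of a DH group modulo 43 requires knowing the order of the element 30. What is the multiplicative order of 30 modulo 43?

Since 30 ∈ (Z/43Z)^×, its order divides φ(43) = 43 − 1 = 42 = 2 · 3 · 7.
Divisors of 42: 1, 2, 3, 6, 7, 14, 21, 42.
Compute 30^d (mod 43) for the divisors d until we hit 1:
30^1 ≡ 30
30^2 ≡ 40
30^3 ≡ 39
30^6 ≡ 16
30^7 ≡ 7
30^14 ≡ 6
30^21 ≡ 42
30^42 ≡ 1
The smallest such exponent is 42, so the order of 30 is 42.

42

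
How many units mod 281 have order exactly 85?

φ(281) = 281 − 1 = 280 = 2^3 · 5 · 7.
(Z/281Z)^× is cyclic (|G| = 280); a cyclic group of order m has exactly φ(d) elements of each order d | m, and none otherwise.
Here 280 is not a multiple of 85, so there are no elements of order 85.

0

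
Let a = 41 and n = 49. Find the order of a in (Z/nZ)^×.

14

By Lagrange's theorem, ord_49(41) divides φ(49) = φ(7^2) = 7·(7−1) = 42 = 2 · 3 · 7.
Divisors of 42: 1, 2, 3, 6, 7, 14, 21, 42.
Check 41^d mod 49 for each divisor in increasing order:
41^1 ≡ 41 (mod 49)
41^2 ≡ 15 (mod 49)
41^3 ≡ 27 (mod 49)
41^6 ≡ 43 (mod 49)
41^7 ≡ 48 (mod 49)
41^14 ≡ 1 (mod 49) ✓
Therefore the multiplicative order of 41 modulo 49 is 14.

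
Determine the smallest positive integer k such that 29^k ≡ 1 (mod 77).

ord(29) | φ(77) = φ(7·11) = (7−1)·(11−1) = 6·10 = 60 = 2^2 · 3 · 5.
Divisors of 60: 1, 2, 3, 4, 5, 6, 10, 12, 15, 20, 30, 60.
Check 29^d mod 77 for each divisor in increasing order:
29^1 ≡ 29 (mod 77)
29^2 ≡ 71 (mod 77)
29^3 ≡ 57 (mod 77)
29^4 ≡ 36 (mod 77)
29^5 ≡ 43 (mod 77)
29^6 ≡ 15 (mod 77)
29^10 ≡ 1 (mod 77) ✓
So ord_77(29) = 10.

10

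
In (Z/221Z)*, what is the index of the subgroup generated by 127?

8

By Lagrange's theorem, ord_221(127) divides φ(221) = φ(13·17) = (13−1)·(17−1) = 12·16 = 192 = 2^6 · 3.
Divisors of 192: 1, 2, 3, 4, 6, 8, 12, 16, 24, 32, 48, 64, 96, 192.
Test each divisor d:
127^1 ≡ 127 (mod 221)
127^2 ≡ 217 (mod 221)
127^3 ≡ 155 (mod 221)
127^4 ≡ 16 (mod 221)
127^6 ≡ 157 (mod 221)
127^8 ≡ 35 (mod 221)
127^12 ≡ 118 (mod 221)
127^16 ≡ 120 (mod 221)
127^24 ≡ 1 (mod 221) ✓
So ord_221(127) = 24, hence |⟨127⟩| = 24.
The index is φ(221) / ord(127) = 192 / 24 = 8.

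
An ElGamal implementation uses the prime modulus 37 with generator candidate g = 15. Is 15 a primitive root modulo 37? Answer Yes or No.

φ(37) = 37 − 1 = 36 = 2^2 · 3^2.
15 is a primitive root mod 37 iff 15^(φ(37)/q) ≢ 1 for every prime q | φ(37), i.e. q ∈ {2, 3}.
15^18 ≡ 36 (mod 37)  [q = 2: ≢ 1 ✓]
15^12 ≡ 26 (mod 37)  [q = 3: ≢ 1 ✓]
None equal 1, so ord_37(15) = 36: 15 is a primitive root.

Yes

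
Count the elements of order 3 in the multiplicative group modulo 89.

φ(89) = 89 − 1 = 88 = 2^3 · 11.
In a cyclic group of order 88, there are φ(d) elements of order d for each divisor d of 88, and zero for non-divisors.
Here 88 is not a multiple of 3, so there are no elements of order 3.

0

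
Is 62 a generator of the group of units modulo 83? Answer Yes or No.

Yes

φ(83) = 83 − 1 = 82 = 2 · 41.
Test 62^(82/q) mod 83 for each prime factor q of 82:
62^41 ≡ 82 (mod 83)  [q = 2: ≢ 1 ✓]
62^2 ≡ 26 (mod 83)  [q = 41: ≢ 1 ✓]
Every test exponent gives a nontrivial residue, hence 62 generates the full group.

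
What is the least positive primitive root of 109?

6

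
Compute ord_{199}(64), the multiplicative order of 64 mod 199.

33

Since 64 ∈ (Z/199Z)^×, its order divides φ(199) = 199 − 1 = 198 = 2 · 3^2 · 11.
Divisors of 198: 1, 2, 3, 6, 9, 11, 18, 22, 33, 66, 99, 198.
Evaluate successive powers at the divisors of 198:
64^1 ≡ 64 (mod 199)
64^2 ≡ 116 (mod 199)
64^3 ≡ 61 (mod 199)
64^6 ≡ 139 (mod 199)
64^9 ≡ 121 (mod 199)
64^11 ≡ 106 (mod 199)
64^18 ≡ 114 (mod 199)
64^22 ≡ 92 (mod 199)
64^33 ≡ 1 (mod 199) ✓
Hence ord(64) = 33.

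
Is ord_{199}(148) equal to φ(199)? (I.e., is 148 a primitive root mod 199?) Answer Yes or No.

Yes

φ(199) = 199 − 1 = 198 = 2 · 3^2 · 11.
It suffices to check that the order of 148 is not a proper divisor of 198: compute 148^(198/q) for q ∈ {2, 3, 11}.
148^99 ≡ 198 (mod 199)  [q = 2: ≢ 1 ✓]
148^66 ≡ 106 (mod 199)  [q = 3: ≢ 1 ✓]
148^18 ≡ 139 (mod 199)  [q = 11: ≢ 1 ✓]
Every test exponent gives a nontrivial residue, hence 148 generates the full group.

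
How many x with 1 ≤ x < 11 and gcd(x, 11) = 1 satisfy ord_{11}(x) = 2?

1

φ(11) = 11 − 1 = 10 = 2 · 5.
(Z/11Z)^× is cyclic (|G| = 10); a cyclic group of order m has exactly φ(d) elements of each order d | m, and none otherwise.
2 | 10, and φ(2) = 2 − 1 = 1.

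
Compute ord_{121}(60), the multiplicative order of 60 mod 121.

ord(60) | φ(121) = φ(11^2) = 11·(11−1) = 110 = 2 · 5 · 11.
Divisors of 110: 1, 2, 5, 10, 11, 22, 55, 110.
Evaluate successive powers at the divisors of 110:
60^1 ≡ 60 (mod 121)
60^2 ≡ 91 (mod 121)
60^5 ≡ 34 (mod 121)
60^10 ≡ 67 (mod 121)
60^11 ≡ 27 (mod 121)
60^22 ≡ 3 (mod 121)
60^55 ≡ 1 (mod 121) ✓
Therefore the multiplicative order of 60 modulo 121 is 55.

55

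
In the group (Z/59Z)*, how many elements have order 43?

φ(59) = 59 − 1 = 58 = 2 · 29.
Since (Z/59Z)^× is cyclic of order 58, the number of elements of order d is φ(d) when d | 58 and 0 otherwise.
43 does not divide 58, so no element of (Z/59Z)^× has order 43.

0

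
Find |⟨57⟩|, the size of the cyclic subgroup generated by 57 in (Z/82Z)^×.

5

Since 57 ∈ (Z/82Z)^×, its order divides φ(82) = φ(2)·φ(41) = 1·40 = 40 = 2^3 · 5.
Divisors of 40: 1, 2, 4, 5, 8, 10, 20, 40.
Test each divisor d:
57^1 ≡ 57 (mod 82)
57^2 ≡ 51 (mod 82)
57^4 ≡ 59 (mod 82)
57^5 ≡ 1 (mod 82) ✓
The smallest such exponent is 5, so the order of 57 is 5.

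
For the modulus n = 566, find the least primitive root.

φ(566) = φ(2)·φ(283) = 1·282 = 282 = 2 · 3 · 47.
g is a primitive root iff g^(282/q) ≢ 1 (mod 566) for each prime q ∈ {2, 3, 47}.
g = 2: gcd(2, 566) = 2 > 1, not a unit — skip.
g = 3: 3^141 ≡ 565; 3^94 ≡ 521; 3^6 ≡ 163 — none is 1, so 3 is a primitive root.
Hence the least primitive root of 566 is 3.

3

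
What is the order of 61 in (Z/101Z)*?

The order of 61 must divide φ(101) = 101 − 1 = 100 = 2^2 · 5^2.
Divisors of 100: 1, 2, 4, 5, 10, 20, 25, 50, 100.
Compute 61^d (mod 101) for the divisors d until we hit 1:
61^1 ≡ 61 (mod 101)
61^2 ≡ 85 (mod 101)
61^4 ≡ 54 (mod 101)
61^5 ≡ 62 (mod 101)
61^10 ≡ 6 (mod 101)
61^20 ≡ 36 (mod 101)
61^25 ≡ 10 (mod 101)
61^50 ≡ 100 (mod 101)
61^100 ≡ 1 (mod 101) ✓
So ord_101(61) = 100.

100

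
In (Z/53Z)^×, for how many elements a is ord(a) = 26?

12

φ(53) = 53 − 1 = 52 = 2^2 · 13.
In a cyclic group of order 52, there are φ(d) elements of order d for each divisor d of 52, and zero for non-divisors.
26 = 2 · 13 divides 52, and φ(26) = 12.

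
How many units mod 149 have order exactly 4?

2

φ(149) = 149 − 1 = 148 = 2^2 · 37.
Since (Z/149Z)^× is cyclic of order 148, the number of elements of order d is φ(d) when d | 148 and 0 otherwise.
4 = 2^2 divides 148, and φ(4) = 2.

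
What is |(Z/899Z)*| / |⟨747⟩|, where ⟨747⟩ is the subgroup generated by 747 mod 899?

4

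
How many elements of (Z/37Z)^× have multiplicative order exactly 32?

0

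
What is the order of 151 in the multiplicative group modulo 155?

10

ord(151) | φ(155) = φ(5·31) = (5−1)·(31−1) = 4·30 = 120 = 2^3 · 3 · 5.
Divisors of 120: 1, 2, 3, 4, 5, 6, 8, 10, 12, 15, 20, 24, 30, 40, 60, 120.
Test each divisor d:
151^1 ≡ 151 (mod 155)
151^2 ≡ 16 (mod 155)
151^3 ≡ 91 (mod 155)
151^4 ≡ 101 (mod 155)
151^5 ≡ 61 (mod 155)
151^6 ≡ 66 (mod 155)
151^8 ≡ 126 (mod 155)
151^10 ≡ 1 (mod 155) ✓
Therefore the multiplicative order of 151 modulo 155 is 10.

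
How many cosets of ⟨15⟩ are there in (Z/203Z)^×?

6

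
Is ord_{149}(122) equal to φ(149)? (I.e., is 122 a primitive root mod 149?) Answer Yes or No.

Yes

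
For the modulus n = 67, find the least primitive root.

φ(67) = 67 − 1 = 66 = 2 · 3 · 11.
Test candidates g = 2, 3, … against the prime factors q ∈ {2, 3, 11} of φ(67): g is a generator iff g^(66/q) ≢ 1 for every such q.
g = 2: 2^33 ≡ 66; 2^22 ≡ 37; 2^6 ≡ 64 — none is 1, so 2 is a primitive root.
Hence the least primitive root of 67 is 2.

2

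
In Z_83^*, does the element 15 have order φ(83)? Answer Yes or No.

Yes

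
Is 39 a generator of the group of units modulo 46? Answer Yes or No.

No

φ(46) = φ(2)·φ(23) = 1·22 = 22 = 2 · 11.
It suffices to check that the order of 39 is not a proper divisor of 22: compute 39^(22/q) for q ∈ {2, 11}.
39^11 ≡ 1 (mod 46)  [q = 2: ≡ 1 ✗]
39^2 ≡ 3 (mod 46)  [q = 11: ≢ 1 ✓]
39^11 ≡ 1 shows ord(39) | 11, strictly less than φ(46); not a primitive root.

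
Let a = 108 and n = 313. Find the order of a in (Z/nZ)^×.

Since 108 ∈ (Z/313Z)^×, its order divides φ(313) = 313 − 1 = 312 = 2^3 · 3 · 13.
Divisors of 312: 1, 2, 3, 4, 6, 8, 12, 13, 24, 26, 39, 52, 78, 104, 156, 312.
Compute 108^d (mod 313) for the divisors d until we hit 1:
108^1 ≡ 108 (mod 313)
108^2 ≡ 83 (mod 313)
108^3 ≡ 200 (mod 313)
108^4 ≡ 3 (mod 313)
108^6 ≡ 249 (mod 313)
108^8 ≡ 9 (mod 313)
108^12 ≡ 27 (mod 313)
108^13 ≡ 99 (mod 313)
108^24 ≡ 103 (mod 313)
108^26 ≡ 98 (mod 313)
108^39 ≡ 312 (mod 313)
108^52 ≡ 214 (mod 313)
108^78 ≡ 1 (mod 313) ✓
So ord_313(108) = 78.

78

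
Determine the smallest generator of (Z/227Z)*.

φ(227) = 227 − 1 = 226 = 2 · 113.
Test candidates g = 2, 3, … against the prime factors q ∈ {2, 113} of φ(227): g is a generator iff g^(226/q) ≢ 1 for every such q.
g = 2: 2^113 ≡ 226; 2^2 ≡ 4 — none is 1, so 2 is a primitive root.
So 2 is the smallest generator of (Z/227Z)^×.

2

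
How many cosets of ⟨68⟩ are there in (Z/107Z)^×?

1

Since 68 ∈ (Z/107Z)^×, its order divides φ(107) = 107 − 1 = 106 = 2 · 53.
Divisors of 106: 1, 2, 53, 106.
Test each divisor d:
68^1 ≡ 68
68^2 ≡ 23
68^53 ≡ 106
68^106 ≡ 1
So ord_107(68) = 106, hence |⟨68⟩| = 106.
Index = |(Z/107Z)^×| / |⟨68⟩| = 106 / 106 = 1.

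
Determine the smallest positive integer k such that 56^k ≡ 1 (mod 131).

The order of 56 must divide φ(131) = 131 − 1 = 130 = 2 · 5 · 13.
Divisors of 130: 1, 2, 5, 10, 13, 26, 65, 130.
Test each divisor d:
56^1 ≡ 56 (mod 131)
56^2 ≡ 123 (mod 131)
56^5 ≡ 47 (mod 131)
56^10 ≡ 113 (mod 131)
56^13 ≡ 73 (mod 131)
56^26 ≡ 89 (mod 131)
56^65 ≡ 130 (mod 131)
56^130 ≡ 1 (mod 131) ✓
So ord_131(56) = 130.

130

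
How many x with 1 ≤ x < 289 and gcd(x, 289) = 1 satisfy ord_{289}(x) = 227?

φ(289) = φ(17^2) = 17·(17−1) = 272 = 2^4 · 17.
Since (Z/289Z)^× is cyclic of order 272, the number of elements of order d is φ(d) when d | 272 and 0 otherwise.
Since 227 ∤ 272, the count is 0.

0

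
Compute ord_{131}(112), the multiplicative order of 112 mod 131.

13

ord(112) | φ(131) = 131 − 1 = 130 = 2 · 5 · 13.
Divisors of 130: 1, 2, 5, 10, 13, 26, 65, 130.
Compute 112^d (mod 131) for the divisors d until we hit 1:
112^1 ≡ 112 (mod 131)
112^2 ≡ 99 (mod 131)
112^5 ≡ 63 (mod 131)
112^10 ≡ 39 (mod 131)
112^13 ≡ 1 (mod 131) ✓
The smallest such exponent is 13, so the order of 112 is 13.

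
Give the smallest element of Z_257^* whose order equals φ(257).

3

φ(257) = 257 − 1 = 256 = 2^8.
Test candidates g = 2, 3, … against the prime factors q ∈ {2} of φ(257): g is a generator iff g^(256/q) ≢ 1 for every such q.
g = 2: 2^128 ≡ 1 — hits 1, so not a primitive root.
g = 3: 3^128 ≡ 256 — none is 1, so 3 is a primitive root.
Hence the least primitive root of 257 is 3.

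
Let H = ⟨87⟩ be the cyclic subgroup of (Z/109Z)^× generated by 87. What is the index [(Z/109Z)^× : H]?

2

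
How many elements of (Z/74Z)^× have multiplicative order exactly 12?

φ(74) = φ(2)·φ(37) = 1·36 = 36 = 2^2 · 3^2.
Since (Z/74Z)^× is cyclic of order 36, the number of elements of order d is φ(d) when d | 36 and 0 otherwise.
12 = 2^2 · 3 divides 36, and φ(12) = 4.

4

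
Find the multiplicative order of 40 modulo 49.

42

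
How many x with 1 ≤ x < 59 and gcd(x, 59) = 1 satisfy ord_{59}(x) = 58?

φ(59) = 59 − 1 = 58 = 2 · 29.
In a cyclic group of order 58, there are φ(d) elements of order d for each divisor d of 58, and zero for non-divisors.
58 = 2 · 29 divides 58, and φ(58) = 28.

28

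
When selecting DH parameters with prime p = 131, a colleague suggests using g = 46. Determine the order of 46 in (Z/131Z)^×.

65

The order of 46 must divide φ(131) = 131 − 1 = 130 = 2 · 5 · 13.
Divisors of 130: 1, 2, 5, 10, 13, 26, 65, 130.
Test each divisor d:
46^1 ≡ 46 (mod 131)
46^2 ≡ 20 (mod 131)
46^5 ≡ 60 (mod 131)
46^10 ≡ 63 (mod 131)
46^13 ≡ 58 (mod 131)
46^26 ≡ 89 (mod 131)
46^65 ≡ 1 (mod 131) ✓
Therefore the multiplicative order of 46 modulo 131 is 65.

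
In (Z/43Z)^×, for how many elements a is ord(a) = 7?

6

φ(43) = 43 − 1 = 42 = 2 · 3 · 7.
(Z/43Z)^× is cyclic (|G| = 42); a cyclic group of order m has exactly φ(d) elements of each order d | m, and none otherwise.
7 | 42, and φ(7) = 7 − 1 = 6.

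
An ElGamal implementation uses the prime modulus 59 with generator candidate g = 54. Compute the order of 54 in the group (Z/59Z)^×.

The order of 54 must divide φ(59) = 59 − 1 = 58 = 2 · 29.
Divisors of 58: 1, 2, 29, 58.
Evaluate successive powers at the divisors of 58:
54^1 ≡ 54 (mod 59)
54^2 ≡ 25 (mod 59)
54^29 ≡ 58 (mod 59)
54^58 ≡ 1 (mod 59) ✓
Therefore the multiplicative order of 54 modulo 59 is 58.

58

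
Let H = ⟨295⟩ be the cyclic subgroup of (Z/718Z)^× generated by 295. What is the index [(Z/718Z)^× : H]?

By Lagrange's theorem, ord_718(295) divides φ(718) = φ(2)·φ(359) = 1·358 = 358 = 2 · 179.
Divisors of 358: 1, 2, 179, 358.
Compute 295^d (mod 718) for the divisors d until we hit 1:
295^1 ≡ 295 (mod 718)
295^2 ≡ 147 (mod 718)
295^179 ≡ 717 (mod 718)
295^358 ≡ 1 (mod 718) ✓
The order of 295 is 358, so the subgroup it generates has 358 elements.
[(Z/718Z)^× : ⟨295⟩] = 358/358 = 1.

1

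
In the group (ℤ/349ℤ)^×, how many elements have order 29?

28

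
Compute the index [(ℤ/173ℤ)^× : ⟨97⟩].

1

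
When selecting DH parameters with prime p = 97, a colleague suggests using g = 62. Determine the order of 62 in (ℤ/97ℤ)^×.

The order of 62 must divide φ(97) = 97 − 1 = 96 = 2^5 · 3.
Divisors of 96: 1, 2, 3, 4, 6, 8, 12, 16, 24, 32, 48, 96.
Compute 62^d (mod 97) for the divisors d until we hit 1:
62^1 ≡ 62 (mod 97)
62^2 ≡ 61 (mod 97)
62^3 ≡ 96 (mod 97)
62^4 ≡ 35 (mod 97)
62^6 ≡ 1 (mod 97) ✓
So ord_97(62) = 6.

6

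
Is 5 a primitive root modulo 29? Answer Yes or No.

φ(29) = 29 − 1 = 28 = 2^2 · 7.
5 is a primitive root mod 29 iff 5^(φ(29)/q) ≢ 1 for every prime q | φ(29), i.e. q ∈ {2, 7}.
5^14 ≡ 1 (mod 29)  [q = 2: ≡ 1 ✗]
5^4 ≡ 16 (mod 29)  [q = 7: ≢ 1 ✓]
The check at q = 2 fails, so 5 generates a proper subgroup.

No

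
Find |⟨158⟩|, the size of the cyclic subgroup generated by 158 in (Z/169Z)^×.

156

By Lagrange's theorem, ord_169(158) divides φ(169) = φ(13^2) = 13·(13−1) = 156 = 2^2 · 3 · 13.
Divisors of 156: 1, 2, 3, 4, 6, 12, 13, 26, 39, 52, 78, 156.
Test each divisor d:
158^1 ≡ 158 (mod 169)
158^2 ≡ 121 (mod 169)
158^3 ≡ 21 (mod 169)
158^4 ≡ 107 (mod 169)
158^6 ≡ 103 (mod 169)
158^12 ≡ 131 (mod 169)
158^13 ≡ 80 (mod 169)
158^26 ≡ 147 (mod 169)
158^39 ≡ 99 (mod 169)
158^52 ≡ 146 (mod 169)
158^78 ≡ 168 (mod 169)
158^156 ≡ 1 (mod 169) ✓
Hence ord(158) = 156.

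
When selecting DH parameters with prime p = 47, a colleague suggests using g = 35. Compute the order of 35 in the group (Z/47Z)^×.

46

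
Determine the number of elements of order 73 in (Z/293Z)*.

72

φ(293) = 293 − 1 = 292 = 2^2 · 73.
In a cyclic group of order 292, there are φ(d) elements of order d for each divisor d of 292, and zero for non-divisors.
73 | 292, and φ(73) = 73 − 1 = 72.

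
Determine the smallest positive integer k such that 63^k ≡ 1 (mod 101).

Since 63 ∈ (Z/101Z)^×, its order divides φ(101) = 101 − 1 = 100 = 2^2 · 5^2.
Divisors of 100: 1, 2, 4, 5, 10, 20, 25, 50, 100.
Test each divisor d:
63^1 ≡ 63 (mod 101)
63^2 ≡ 30 (mod 101)
63^4 ≡ 92 (mod 101)
63^5 ≡ 39 (mod 101)
63^10 ≡ 6 (mod 101)
63^20 ≡ 36 (mod 101)
63^25 ≡ 91 (mod 101)
63^50 ≡ 100 (mod 101)
63^100 ≡ 1 (mod 101) ✓
The smallest such exponent is 100, so the order of 63 is 100.

100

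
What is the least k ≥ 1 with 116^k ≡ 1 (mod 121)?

By Lagrange's theorem, ord_121(116) divides φ(121) = φ(11^2) = 11·(11−1) = 110 = 2 · 5 · 11.
Divisors of 110: 1, 2, 5, 10, 11, 22, 55, 110.
Check 116^d mod 121 for each divisor in increasing order:
116^1 ≡ 116 (mod 121)
116^2 ≡ 25 (mod 121)
116^5 ≡ 21 (mod 121)
116^10 ≡ 78 (mod 121)
116^11 ≡ 94 (mod 121)
116^22 ≡ 3 (mod 121)
116^55 ≡ 120 (mod 121)
116^110 ≡ 1 (mod 121) ✓
Hence ord(116) = 110.

110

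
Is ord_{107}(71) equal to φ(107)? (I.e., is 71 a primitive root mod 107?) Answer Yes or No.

Yes

φ(107) = 107 − 1 = 106 = 2 · 53.
Test 71^(106/q) mod 107 for each prime factor q of 106:
71^53 ≡ 106 (mod 107)  [q = 2: ≢ 1 ✓]
71^2 ≡ 12 (mod 107)  [q = 53: ≢ 1 ✓]
All checks pass, so 71 has order 106 and is a primitive root modulo 107.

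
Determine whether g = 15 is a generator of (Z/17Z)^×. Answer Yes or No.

φ(17) = 17 − 1 = 16 = 2^4.
15 is a primitive root mod 17 iff 15^(φ(17)/q) ≢ 1 for every prime q | φ(17), i.e. q ∈ {2}.
15^8 ≡ 1 (mod 17)  [q = 2: ≡ 1 ✗]
Since 15^8 ≡ 1, the order of 15 divides 8 < 16, so 15 is not a primitive root.

No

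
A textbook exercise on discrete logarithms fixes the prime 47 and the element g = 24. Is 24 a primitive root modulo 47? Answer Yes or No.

No

φ(47) = 47 − 1 = 46 = 2 · 23.
An element g generates (Z/47Z)^× iff g^(46/q) ≢ 1 (mod 47) for each prime q ∈ {2, 23}.
24^23 ≡ 1 (mod 47)  [q = 2: ≡ 1 ✗]
24^2 ≡ 12 (mod 47)  [q = 23: ≢ 1 ✓]
24^23 ≡ 1 shows ord(24) | 23, strictly less than φ(47); not a primitive root.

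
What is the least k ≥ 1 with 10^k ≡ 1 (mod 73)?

ord(10) | φ(73) = 73 − 1 = 72 = 2^3 · 3^2.
Divisors of 72: 1, 2, 3, 4, 6, 8, 9, 12, 18, 24, 36, 72.
Check 10^d mod 73 for each divisor in increasing order:
10^1 ≡ 10 (mod 73)
10^2 ≡ 27 (mod 73)
10^3 ≡ 51 (mod 73)
10^4 ≡ 72 (mod 73)
10^6 ≡ 46 (mod 73)
10^8 ≡ 1 (mod 73) ✓
Hence ord(10) = 8.

8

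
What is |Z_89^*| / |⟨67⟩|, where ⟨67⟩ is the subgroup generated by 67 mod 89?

8

ord(67) | φ(89) = 89 − 1 = 88 = 2^3 · 11.
Divisors of 88: 1, 2, 4, 8, 11, 22, 44, 88.
Check 67^d mod 89 for each divisor in increasing order:
67^1 ≡ 67
67^2 ≡ 39
67^4 ≡ 8
67^8 ≡ 64
67^11 ≡ 1
So ord_89(67) = 11, hence |⟨67⟩| = 11.
[(Z/89Z)^× : ⟨67⟩] = 88/11 = 8.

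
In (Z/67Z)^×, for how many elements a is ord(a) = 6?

φ(67) = 67 − 1 = 66 = 2 · 3 · 11.
Since (Z/67Z)^× is cyclic of order 66, the number of elements of order d is φ(d) when d | 66 and 0 otherwise.
6 = 2 · 3 divides 66, and φ(6) = 2.

2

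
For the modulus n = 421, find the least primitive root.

φ(421) = 421 − 1 = 420 = 2^2 · 3 · 5 · 7.
g is a primitive root iff g^(420/q) ≢ 1 (mod 421) for each prime q ∈ {2, 3, 5, 7}.
g = 2: 2^210 ≡ 420; 2^140 ≡ 400; 2^84 ≡ 279; 2^60 ≡ 370 — none is 1, so 2 is a primitive root.
Hence the least primitive root of 421 is 2.

2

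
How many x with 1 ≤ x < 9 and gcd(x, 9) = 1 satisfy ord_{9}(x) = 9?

0

φ(9) = φ(3^2) = 3·(3−1) = 6 = 2 · 3.
In a cyclic group of order 6, there are φ(d) elements of order d for each divisor d of 6, and zero for non-divisors.
Here 6 is not a multiple of 9, so there are no elements of order 9.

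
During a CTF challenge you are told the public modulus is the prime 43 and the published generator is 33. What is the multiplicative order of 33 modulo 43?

42

Since 33 ∈ (Z/43Z)^×, its order divides φ(43) = 43 − 1 = 42 = 2 · 3 · 7.
Divisors of 42: 1, 2, 3, 6, 7, 14, 21, 42.
Compute 33^d (mod 43) for the divisors d until we hit 1:
33^1 ≡ 33
33^2 ≡ 14
33^3 ≡ 32
33^6 ≡ 35
33^7 ≡ 37
33^14 ≡ 36
33^21 ≡ 42
33^42 ≡ 1
So ord_43(33) = 42.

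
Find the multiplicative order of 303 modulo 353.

176

ord(303) | φ(353) = 353 − 1 = 352 = 2^5 · 11.
Divisors of 352: 1, 2, 4, 8, 11, 16, 22, 32, 44, 88, 176, 352.
Check 303^d mod 353 for each divisor in increasing order:
303^1 ≡ 303 (mod 353)
303^2 ≡ 29 (mod 353)
303^4 ≡ 135 (mod 353)
303^8 ≡ 222 (mod 353)
303^11 ≡ 36 (mod 353)
303^16 ≡ 217 (mod 353)
303^22 ≡ 237 (mod 353)
303^32 ≡ 140 (mod 353)
303^44 ≡ 42 (mod 353)
303^88 ≡ 352 (mod 353)
303^176 ≡ 1 (mod 353) ✓
Hence ord(303) = 176.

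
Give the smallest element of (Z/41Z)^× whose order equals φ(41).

6

φ(41) = 41 − 1 = 40 = 2^3 · 5.
g is a primitive root iff g^(40/q) ≢ 1 (mod 41) for each prime q ∈ {2, 5}.
g = 2: 2^20 ≡ 1 — hits 1, so not a primitive root.
g = 3: 3^20 ≡ 40; 3^8 ≡ 1 — hits 1, so not a primitive root.
g = 4: 4^20 ≡ 1 — hits 1, so not a primitive root.
g = 5: 5^20 ≡ 1 — hits 1, so not a primitive root.
g = 6: 6^20 ≡ 40; 6^8 ≡ 10 — none is 1, so 6 is a primitive root.
Hence the least primitive root of 41 is 6.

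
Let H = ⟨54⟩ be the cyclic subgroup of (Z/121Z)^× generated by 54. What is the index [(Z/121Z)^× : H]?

5

Since 54 ∈ (Z/121Z)^×, its order divides φ(121) = φ(11^2) = 11·(11−1) = 110 = 2 · 5 · 11.
Divisors of 110: 1, 2, 5, 10, 11, 22, 55, 110.
Compute 54^d (mod 121) for the divisors d until we hit 1:
54^1 ≡ 54
54^2 ≡ 12
54^5 ≡ 32
54^10 ≡ 56
54^11 ≡ 120
54^22 ≡ 1
So ord_121(54) = 22, hence |⟨54⟩| = 22.
[(Z/121Z)^× : ⟨54⟩] = 110/22 = 5.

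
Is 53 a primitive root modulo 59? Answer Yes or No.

φ(59) = 59 − 1 = 58 = 2 · 29.
53 is a primitive root mod 59 iff 53^(φ(59)/q) ≢ 1 for every prime q | φ(59), i.e. q ∈ {2, 29}.
53^29 ≡ 1 (mod 59)  [q = 2: ≡ 1 ✗]
53^2 ≡ 36 (mod 59)  [q = 29: ≢ 1 ✓]
Since 53^29 ≡ 1, the order of 53 divides 29 < 58, so 53 is not a primitive root.

No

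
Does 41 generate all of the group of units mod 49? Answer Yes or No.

No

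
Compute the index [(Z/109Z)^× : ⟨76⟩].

By Lagrange's theorem, ord_109(76) divides φ(109) = 109 − 1 = 108 = 2^2 · 3^3.
Divisors of 108: 1, 2, 3, 4, 6, 9, 12, 18, 27, 36, 54, 108.
Compute 76^d (mod 109) for the divisors d until we hit 1:
76^1 ≡ 76
76^2 ≡ 108
76^3 ≡ 33
76^4 ≡ 1
So ord_109(76) = 4, hence |⟨76⟩| = 4.
Index = |(Z/109Z)^×| / |⟨76⟩| = 108 / 4 = 27.

27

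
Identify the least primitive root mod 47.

φ(47) = 47 − 1 = 46 = 2 · 23.
Test candidates g = 2, 3, … against the prime factors q ∈ {2, 23} of φ(47): g is a generator iff g^(46/q) ≢ 1 for every such q.
g = 2: 2^23 ≡ 1 — hits 1, so not a primitive root.
g = 3: 3^23 ≡ 1 — hits 1, so not a primitive root.
g = 4: 4^23 ≡ 1 — hits 1, so not a primitive root.
g = 5: 5^23 ≡ 46; 5^2 ≡ 25 — none is 1, so 5 is a primitive root.
So 5 is the smallest generator of (Z/47Z)^×.

5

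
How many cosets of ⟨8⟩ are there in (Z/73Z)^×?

24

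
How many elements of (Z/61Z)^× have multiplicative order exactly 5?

4

φ(61) = 61 − 1 = 60 = 2^2 · 3 · 5.
(Z/61Z)^× is cyclic (|G| = 60); a cyclic group of order m has exactly φ(d) elements of each order d | m, and none otherwise.
5 | 60, and φ(5) = 5 − 1 = 4.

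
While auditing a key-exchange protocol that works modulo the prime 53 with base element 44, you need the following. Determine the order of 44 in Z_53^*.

13

By Lagrange's theorem, ord_53(44) divides φ(53) = 53 − 1 = 52 = 2^2 · 13.
Divisors of 52: 1, 2, 4, 13, 26, 52.
Test each divisor d:
44^1 ≡ 44 (mod 53)
44^2 ≡ 28 (mod 53)
44^4 ≡ 42 (mod 53)
44^13 ≡ 1 (mod 53) ✓
So ord_53(44) = 13.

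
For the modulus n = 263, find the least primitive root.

5

φ(263) = 263 − 1 = 262 = 2 · 131.
Test candidates g = 2, 3, … against the prime factors q ∈ {2, 131} of φ(263): g is a generator iff g^(262/q) ≢ 1 for every such q.
g = 2: 2^131 ≡ 1 — hits 1, so not a primitive root.
g = 3: 3^131 ≡ 1 — hits 1, so not a primitive root.
g = 4: 4^131 ≡ 1 — hits 1, so not a primitive root.
g = 5: 5^131 ≡ 262; 5^2 ≡ 25 — none is 1, so 5 is a primitive root.
So 5 is the smallest generator of (Z/263Z)^×.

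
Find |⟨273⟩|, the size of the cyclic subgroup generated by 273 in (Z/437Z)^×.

ord(273) | φ(437) = φ(19·23) = (19−1)·(23−1) = 18·22 = 396 = 2^2 · 3^2 · 11.
Divisors of 396: 1, 2, 3, 4, 6, 9, 11, 12, 18, 22, 33, 36, 44, 66, 99, 132, 198, 396.
Evaluate successive powers at the divisors of 396:
273^1 ≡ 273 (mod 437)
273^2 ≡ 239 (mod 437)
273^3 ≡ 134 (mod 437)
273^4 ≡ 311 (mod 437)
273^6 ≡ 39 (mod 437)
273^9 ≡ 419 (mod 437)
273^11 ≡ 68 (mod 437)
273^12 ≡ 210 (mod 437)
273^18 ≡ 324 (mod 437)
273^22 ≡ 254 (mod 437)
273^33 ≡ 229 (mod 437)
273^36 ≡ 96 (mod 437)
273^44 ≡ 277 (mod 437)
273^66 ≡ 1 (mod 437) ✓
Therefore the multiplicative order of 273 modulo 437 is 66.

66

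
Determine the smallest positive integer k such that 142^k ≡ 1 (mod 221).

16

ord(142) | φ(221) = φ(13·17) = (13−1)·(17−1) = 12·16 = 192 = 2^6 · 3.
Divisors of 192: 1, 2, 3, 4, 6, 8, 12, 16, 24, 32, 48, 64, 96, 192.
Compute 142^d (mod 221) for the divisors d until we hit 1:
142^1 ≡ 142 (mod 221)
142^2 ≡ 53 (mod 221)
142^3 ≡ 12 (mod 221)
142^4 ≡ 157 (mod 221)
142^6 ≡ 144 (mod 221)
142^8 ≡ 118 (mod 221)
142^12 ≡ 183 (mod 221)
142^16 ≡ 1 (mod 221) ✓
Therefore the multiplicative order of 142 modulo 221 is 16.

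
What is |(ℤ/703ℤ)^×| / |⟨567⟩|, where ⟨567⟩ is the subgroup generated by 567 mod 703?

72

Since 567 ∈ (Z/703Z)^×, its order divides φ(703) = φ(19·37) = (19−1)·(37−1) = 18·36 = 648 = 2^3 · 3^4.
Divisors of 648: 1, 2, 3, 4, 6, 8, 9, 12, 18, 24, 27, 36, 54, 72, 81, 108, 162, 216, 324, 648.
Compute 567^d (mod 703) for the divisors d until we hit 1:
567^1 ≡ 567 (mod 703)
567^2 ≡ 218 (mod 703)
567^3 ≡ 581 (mod 703)
567^4 ≡ 423 (mod 703)
567^6 ≡ 121 (mod 703)
567^8 ≡ 367 (mod 703)
567^9 ≡ 1 (mod 703) ✓
Thus |⟨567⟩| = ord(567) = 9.
Index = |(Z/703Z)^×| / |⟨567⟩| = 648 / 9 = 72.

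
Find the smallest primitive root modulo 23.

φ(23) = 23 − 1 = 22 = 2 · 11.
Test candidates g = 2, 3, … against the prime factors q ∈ {2, 11} of φ(23): g is a generator iff g^(22/q) ≢ 1 for every such q.
g = 2: 2^11 ≡ 1 — hits 1, so not a primitive root.
g = 3: 3^11 ≡ 1 — hits 1, so not a primitive root.
g = 4: 4^11 ≡ 1 — hits 1, so not a primitive root.
g = 5: 5^11 ≡ 22; 5^2 ≡ 2 — none is 1, so 5 is a primitive root.
The smallest primitive root modulo 23 is 5.

5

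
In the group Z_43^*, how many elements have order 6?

φ(43) = 43 − 1 = 42 = 2 · 3 · 7.
Since (Z/43Z)^× is cyclic of order 42, the number of elements of order d is φ(d) when d | 42 and 0 otherwise.
6 = 2 · 3 divides 42, and φ(6) = 2.

2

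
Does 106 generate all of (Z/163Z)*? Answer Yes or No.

φ(163) = 163 − 1 = 162 = 2 · 3^4.
106 is a primitive root mod 163 iff 106^(φ(163)/q) ≢ 1 for every prime q | φ(163), i.e. q ∈ {2, 3}.
106^81 ≡ 162 (mod 163)  [q = 2: ≢ 1 ✓]
106^54 ≡ 104 (mod 163)  [q = 3: ≢ 1 ✓]
All checks pass, so 106 has order 162 and is a primitive root modulo 163.

Yes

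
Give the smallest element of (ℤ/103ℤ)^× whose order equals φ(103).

5

φ(103) = 103 − 1 = 102 = 2 · 3 · 17.
g is a primitive root iff g^(102/q) ≢ 1 (mod 103) for each prime q ∈ {2, 3, 17}.
g = 2: 2^51 ≡ 1 — hits 1, so not a primitive root.
g = 3: 3^51 ≡ 102; 3^34 ≡ 1 — hits 1, so not a primitive root.
g = 4: 4^51 ≡ 1 — hits 1, so not a primitive root.
g = 5: 5^51 ≡ 102; 5^34 ≡ 56; 5^6 ≡ 72 — none is 1, so 5 is a primitive root.
The smallest primitive root modulo 103 is 5.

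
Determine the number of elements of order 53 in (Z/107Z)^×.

52

φ(107) = 107 − 1 = 106 = 2 · 53.
Since (Z/107Z)^× is cyclic of order 106, the number of elements of order d is φ(d) when d | 106 and 0 otherwise.
53 | 106, and φ(53) = 53 − 1 = 52.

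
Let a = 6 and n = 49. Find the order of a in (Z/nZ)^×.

ord(6) | φ(49) = φ(7^2) = 7·(7−1) = 42 = 2 · 3 · 7.
Divisors of 42: 1, 2, 3, 6, 7, 14, 21, 42.
Test each divisor d:
6^1 ≡ 6
6^2 ≡ 36
6^3 ≡ 20
6^6 ≡ 8
6^7 ≡ 48
6^14 ≡ 1
Hence ord(6) = 14.

14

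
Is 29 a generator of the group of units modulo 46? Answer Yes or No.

No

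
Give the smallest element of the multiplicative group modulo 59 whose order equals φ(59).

φ(59) = 59 − 1 = 58 = 2 · 29.
Test candidates g = 2, 3, … against the prime factors q ∈ {2, 29} of φ(59): g is a generator iff g^(58/q) ≢ 1 for every such q.
g = 2: 2^29 ≡ 58; 2^2 ≡ 4 — none is 1, so 2 is a primitive root.
Hence the least primitive root of 59 is 2.

2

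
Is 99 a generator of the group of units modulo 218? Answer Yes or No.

Yes

φ(218) = φ(2)·φ(109) = 1·108 = 108 = 2^2 · 3^3.
Test 99^(108/q) mod 218 for each prime factor q of 108:
99^54 ≡ 217 (mod 218)  [q = 2: ≢ 1 ✓]
99^36 ≡ 63 (mod 218)  [q = 3: ≢ 1 ✓]
None equal 1, so ord_218(99) = 108: 99 is a primitive root.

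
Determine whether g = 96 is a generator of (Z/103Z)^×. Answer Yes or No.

Yes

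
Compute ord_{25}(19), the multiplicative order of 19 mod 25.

10

By Lagrange's theorem, ord_25(19) divides φ(25) = φ(5^2) = 5·(5−1) = 20 = 2^2 · 5.
Divisors of 20: 1, 2, 4, 5, 10, 20.
Check 19^d mod 25 for each divisor in increasing order:
19^1 ≡ 19 (mod 25)
19^2 ≡ 11 (mod 25)
19^4 ≡ 21 (mod 25)
19^5 ≡ 24 (mod 25)
19^10 ≡ 1 (mod 25) ✓
Hence ord(19) = 10.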